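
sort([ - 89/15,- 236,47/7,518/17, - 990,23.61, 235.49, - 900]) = [  -  990, - 900, - 236, - 89/15,47/7,  23.61, 518/17 , 235.49]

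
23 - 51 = - 28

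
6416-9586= -3170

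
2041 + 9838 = 11879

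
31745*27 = 857115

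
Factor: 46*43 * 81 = 2^1 * 3^4 * 23^1*43^1 =160218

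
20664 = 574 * 36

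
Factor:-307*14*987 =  - 4242126 = - 2^1*3^1*7^2*47^1*307^1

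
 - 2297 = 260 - 2557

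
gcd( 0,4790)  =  4790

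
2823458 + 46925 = 2870383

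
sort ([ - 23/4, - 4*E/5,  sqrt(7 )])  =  [-23/4,-4*E/5, sqrt(7)]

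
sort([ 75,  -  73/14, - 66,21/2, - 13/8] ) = [ - 66, - 73/14, - 13/8, 21/2,75] 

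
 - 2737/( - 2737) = 1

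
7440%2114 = 1098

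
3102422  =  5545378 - 2442956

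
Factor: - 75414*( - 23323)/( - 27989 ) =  - 1758880722/27989 = - 2^1 * 3^1* 13^( - 1)*83^1*281^1 * 2153^( - 1 )*12569^1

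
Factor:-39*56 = -2^3*3^1*7^1*13^1 = -2184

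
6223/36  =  172 + 31/36=   172.86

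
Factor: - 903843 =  - 3^2*29^1*3463^1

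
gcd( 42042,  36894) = 858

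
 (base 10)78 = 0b1001110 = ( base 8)116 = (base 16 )4e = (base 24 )36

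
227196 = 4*56799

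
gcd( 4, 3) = 1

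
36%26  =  10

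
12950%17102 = 12950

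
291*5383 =1566453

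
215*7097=1525855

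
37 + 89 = 126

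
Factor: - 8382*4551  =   - 38146482 =-  2^1*3^2 * 11^1*37^1*41^1*127^1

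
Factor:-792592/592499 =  - 2^4 * 29^ ( - 1)*20431^( - 1)*49537^1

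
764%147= 29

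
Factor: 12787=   19^1* 673^1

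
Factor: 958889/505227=3^ ( - 1 )*359^1*2671^1*168409^( - 1) 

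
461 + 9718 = 10179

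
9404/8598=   4702/4299 = 1.09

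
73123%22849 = 4576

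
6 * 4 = 24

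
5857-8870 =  - 3013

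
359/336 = 359/336=1.07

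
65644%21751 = 391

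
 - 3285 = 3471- 6756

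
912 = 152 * 6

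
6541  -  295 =6246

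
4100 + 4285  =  8385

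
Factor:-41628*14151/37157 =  - 589077828/37157 = -2^2 * 3^2 * 53^1 *73^(-1) * 89^1*509^( - 1)*3469^1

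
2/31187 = 2/31187 = 0.00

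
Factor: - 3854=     -  2^1*41^1*47^1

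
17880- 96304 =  - 78424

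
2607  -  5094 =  - 2487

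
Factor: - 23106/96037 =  - 2^1*3^1*137^( - 1)*701^(-1)*3851^1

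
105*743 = 78015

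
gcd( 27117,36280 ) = 1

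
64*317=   20288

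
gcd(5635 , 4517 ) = 1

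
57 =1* 57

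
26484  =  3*8828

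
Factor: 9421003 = 139^1*67777^1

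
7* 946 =6622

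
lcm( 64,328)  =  2624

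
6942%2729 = 1484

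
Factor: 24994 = 2^1*12497^1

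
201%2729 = 201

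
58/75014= 29/37507 = 0.00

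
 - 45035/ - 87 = 45035/87 = 517.64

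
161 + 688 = 849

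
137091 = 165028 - 27937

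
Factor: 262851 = 3^1*41^1*2137^1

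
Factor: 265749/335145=5^( - 1)*11^1*8053^1*22343^(  -  1)=88583/111715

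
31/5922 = 31/5922 = 0.01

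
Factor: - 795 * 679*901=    - 3^1*5^1*7^1 *17^1* 53^2 * 97^1 = - 486364305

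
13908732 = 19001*732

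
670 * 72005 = 48243350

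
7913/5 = 1582 + 3/5 = 1582.60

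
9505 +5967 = 15472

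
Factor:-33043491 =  - 3^3*13^1 * 47^1*2003^1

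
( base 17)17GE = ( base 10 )7222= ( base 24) CCM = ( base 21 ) G7J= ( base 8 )16066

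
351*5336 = 1872936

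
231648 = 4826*48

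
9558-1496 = 8062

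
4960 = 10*496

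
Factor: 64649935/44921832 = 2^( - 3 )*3^( - 1 )*5^1*7^1 * 61^1*107^1*283^1*1871743^( -1 )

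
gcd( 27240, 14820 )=60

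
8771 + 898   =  9669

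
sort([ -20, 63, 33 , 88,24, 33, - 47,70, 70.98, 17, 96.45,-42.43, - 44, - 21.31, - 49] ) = [-49, - 47, - 44 , - 42.43, - 21.31, - 20, 17, 24, 33 , 33, 63, 70,70.98, 88,96.45]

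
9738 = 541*18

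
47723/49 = 973+46/49= 973.94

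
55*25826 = 1420430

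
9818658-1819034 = 7999624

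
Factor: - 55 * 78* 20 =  - 85800 = - 2^3 * 3^1*5^2*11^1*13^1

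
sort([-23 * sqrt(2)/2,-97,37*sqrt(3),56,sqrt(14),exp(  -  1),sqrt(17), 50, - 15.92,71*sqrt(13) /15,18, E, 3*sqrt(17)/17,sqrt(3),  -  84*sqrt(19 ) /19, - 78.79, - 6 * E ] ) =[ - 97, - 78.79, - 84*sqrt(19)/19, - 6 * E  , - 23*sqrt( 2) /2 , - 15.92,exp( - 1 ), 3*sqrt(17 )/17,sqrt(3 ), E , sqrt(14)  ,  sqrt( 17),71 * sqrt(13)/15,18,50,56, 37*sqrt( 3 )]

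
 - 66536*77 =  - 5123272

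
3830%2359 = 1471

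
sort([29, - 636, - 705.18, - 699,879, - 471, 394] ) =[-705.18, - 699, - 636, - 471, 29,394,  879] 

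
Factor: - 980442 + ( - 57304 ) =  -1037746 =-2^1*241^1*2153^1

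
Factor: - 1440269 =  - 1440269^1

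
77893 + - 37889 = 40004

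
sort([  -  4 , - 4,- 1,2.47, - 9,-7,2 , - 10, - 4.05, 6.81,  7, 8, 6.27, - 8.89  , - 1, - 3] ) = [ - 10, - 9, - 8.89, - 7,  -  4.05, - 4, - 4, - 3, - 1 , - 1,2,2.47,6.27,  6.81, 7, 8] 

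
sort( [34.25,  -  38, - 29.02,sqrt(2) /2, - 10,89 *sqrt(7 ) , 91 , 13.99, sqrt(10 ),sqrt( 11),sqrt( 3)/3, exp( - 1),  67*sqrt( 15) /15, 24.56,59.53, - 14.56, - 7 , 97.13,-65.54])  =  [-65.54,  -  38,-29.02, - 14.56 ,-10, -7, exp( - 1 ), sqrt ( 3 ) /3, sqrt( 2)/2,sqrt(10), sqrt( 11 ), 13.99, 67*  sqrt(15 ) /15,24.56, 34.25, 59.53,91,  97.13 , 89*sqrt( 7 )] 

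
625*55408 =34630000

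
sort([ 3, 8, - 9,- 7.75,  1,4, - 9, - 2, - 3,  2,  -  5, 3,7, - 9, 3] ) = [  -  9, - 9, - 9, - 7.75,  -  5, - 3,  -  2, 1,2, 3, 3, 3 , 4, 7, 8] 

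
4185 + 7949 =12134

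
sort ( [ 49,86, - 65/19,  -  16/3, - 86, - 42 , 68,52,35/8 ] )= [ - 86,  -  42, -16/3, - 65/19,35/8, 49,52,68,86]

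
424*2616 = 1109184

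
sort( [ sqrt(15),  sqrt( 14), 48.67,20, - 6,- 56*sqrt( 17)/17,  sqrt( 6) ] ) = [-56*sqrt(  17) /17, - 6, sqrt ( 6),sqrt( 14),sqrt( 15 ),20, 48.67] 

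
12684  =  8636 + 4048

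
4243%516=115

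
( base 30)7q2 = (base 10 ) 7082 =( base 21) G15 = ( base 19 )10BE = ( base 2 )1101110101010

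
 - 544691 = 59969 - 604660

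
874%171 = 19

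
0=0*34939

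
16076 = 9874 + 6202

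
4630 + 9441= 14071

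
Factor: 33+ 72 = 105 = 3^1*5^1 * 7^1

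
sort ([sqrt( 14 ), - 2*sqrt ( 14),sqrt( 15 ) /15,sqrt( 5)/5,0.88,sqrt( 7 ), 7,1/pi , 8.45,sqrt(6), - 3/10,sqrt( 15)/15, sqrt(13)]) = [ - 2*sqrt(14), - 3/10, sqrt( 15) /15,sqrt( 15) /15,1/pi,sqrt(5) /5, 0.88,sqrt(6),  sqrt( 7 ),  sqrt( 13 ),sqrt( 14 ),7,  8.45] 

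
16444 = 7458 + 8986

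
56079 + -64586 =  - 8507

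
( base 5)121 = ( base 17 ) 22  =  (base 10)36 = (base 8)44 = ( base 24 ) 1C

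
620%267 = 86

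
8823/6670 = 8823/6670 = 1.32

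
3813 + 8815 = 12628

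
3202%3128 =74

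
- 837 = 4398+-5235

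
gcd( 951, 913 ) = 1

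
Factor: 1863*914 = 2^1*3^4*23^1*457^1 = 1702782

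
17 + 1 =18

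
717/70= 717/70  =  10.24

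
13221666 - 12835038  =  386628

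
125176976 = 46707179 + 78469797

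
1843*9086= 16745498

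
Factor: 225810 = 2^1*3^2*5^1 * 13^1*193^1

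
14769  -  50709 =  - 35940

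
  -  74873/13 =- 74873/13 = - 5759.46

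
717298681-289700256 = 427598425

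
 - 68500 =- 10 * 6850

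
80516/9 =8946 + 2/9 = 8946.22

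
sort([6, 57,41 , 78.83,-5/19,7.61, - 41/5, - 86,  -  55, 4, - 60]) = [ - 86, - 60, - 55, - 41/5, - 5/19 , 4, 6,7.61, 41, 57, 78.83 ] 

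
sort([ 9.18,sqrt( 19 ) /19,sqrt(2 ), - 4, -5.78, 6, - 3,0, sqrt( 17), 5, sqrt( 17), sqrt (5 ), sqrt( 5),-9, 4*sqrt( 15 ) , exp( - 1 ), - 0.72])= [ - 9,-5.78, - 4, - 3, - 0.72, 0, sqrt(19 )/19 , exp(-1), sqrt (2), sqrt( 5 ), sqrt(5), sqrt( 17 ) , sqrt( 17), 5, 6, 9.18 , 4*sqrt(15)]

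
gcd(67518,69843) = 93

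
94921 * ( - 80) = - 7593680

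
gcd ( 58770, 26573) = 1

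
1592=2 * 796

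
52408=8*6551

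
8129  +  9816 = 17945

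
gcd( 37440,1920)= 960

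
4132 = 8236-4104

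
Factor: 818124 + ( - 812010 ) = 2^1*3^1 * 1019^1 = 6114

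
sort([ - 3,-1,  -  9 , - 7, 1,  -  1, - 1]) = [ - 9, - 7, - 3 ,-1,-1 , - 1, 1]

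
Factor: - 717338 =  - 2^1*358669^1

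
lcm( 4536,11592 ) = 104328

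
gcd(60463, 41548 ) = 13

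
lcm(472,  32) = 1888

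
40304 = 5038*8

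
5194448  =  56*92758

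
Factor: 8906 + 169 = 9075 = 3^1  *5^2*11^2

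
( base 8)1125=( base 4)21111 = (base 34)HJ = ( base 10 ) 597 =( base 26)MP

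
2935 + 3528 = 6463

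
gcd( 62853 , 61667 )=1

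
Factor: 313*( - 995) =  - 311435 =- 5^1*199^1*313^1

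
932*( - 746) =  - 695272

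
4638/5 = 4638/5 = 927.60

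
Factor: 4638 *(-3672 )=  - 2^4*3^4* 17^1*773^1  =  - 17030736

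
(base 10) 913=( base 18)2ED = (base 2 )1110010001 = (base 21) 21a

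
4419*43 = 190017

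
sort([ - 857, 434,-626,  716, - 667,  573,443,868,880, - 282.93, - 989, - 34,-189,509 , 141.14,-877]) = [ - 989, - 877, -857, - 667, - 626, - 282.93, - 189, - 34, 141.14,434,443,509, 573 , 716,868,880]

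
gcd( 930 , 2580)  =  30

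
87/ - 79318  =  -1  +  79231/79318 = - 0.00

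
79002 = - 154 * (-513) 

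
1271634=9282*137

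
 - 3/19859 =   -  3/19859 =- 0.00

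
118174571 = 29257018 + 88917553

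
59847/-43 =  -59847/43 =-1391.79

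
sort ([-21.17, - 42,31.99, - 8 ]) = [ - 42,  -  21.17, - 8,31.99 ] 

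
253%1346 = 253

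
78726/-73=-78726/73 = -1078.44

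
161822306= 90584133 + 71238173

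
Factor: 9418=2^1  *  17^1 * 277^1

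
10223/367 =27  +  314/367 =27.86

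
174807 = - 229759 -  - 404566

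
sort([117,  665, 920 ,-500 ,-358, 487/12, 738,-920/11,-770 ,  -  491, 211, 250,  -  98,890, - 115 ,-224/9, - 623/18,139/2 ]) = [-770,-500 , - 491, - 358, - 115 , - 98,  -  920/11, - 623/18, - 224/9, 487/12, 139/2,117,  211,250,665,  738,890, 920] 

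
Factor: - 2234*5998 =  - 13399532 =- 2^2*1117^1 * 2999^1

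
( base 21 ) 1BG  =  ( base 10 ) 688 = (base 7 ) 2002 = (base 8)1260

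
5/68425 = 1/13685= 0.00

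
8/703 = 8/703 = 0.01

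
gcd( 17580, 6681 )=3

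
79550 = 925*86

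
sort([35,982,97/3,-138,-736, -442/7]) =[  -  736,  -  138, - 442/7, 97/3,35, 982 ]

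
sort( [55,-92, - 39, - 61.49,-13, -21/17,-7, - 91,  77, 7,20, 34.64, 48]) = [ - 92,- 91,  -  61.49, - 39, - 13 , - 7, - 21/17,  7 , 20,34.64, 48, 55,77 ]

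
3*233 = 699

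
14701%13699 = 1002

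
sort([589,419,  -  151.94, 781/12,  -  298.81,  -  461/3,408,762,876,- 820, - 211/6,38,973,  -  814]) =[- 820, - 814,-298.81, - 461/3, - 151.94, - 211/6, 38,781/12 , 408,419,589,762,876,973 ]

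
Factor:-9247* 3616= - 2^5*7^1*113^1 * 1321^1 = -33437152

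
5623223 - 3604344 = 2018879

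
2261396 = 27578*82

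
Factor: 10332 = 2^2 * 3^2 * 7^1* 41^1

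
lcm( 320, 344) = 13760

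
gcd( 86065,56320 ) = 5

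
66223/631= 104 + 599/631= 104.95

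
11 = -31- - 42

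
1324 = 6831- 5507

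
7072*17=120224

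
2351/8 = 293 + 7/8 = 293.88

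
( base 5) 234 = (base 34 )21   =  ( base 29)2B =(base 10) 69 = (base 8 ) 105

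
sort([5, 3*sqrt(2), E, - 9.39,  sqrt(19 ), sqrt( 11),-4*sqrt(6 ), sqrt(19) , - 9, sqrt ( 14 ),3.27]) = [ - 4*sqrt(6 ), - 9.39, - 9,E,3.27, sqrt(11 ), sqrt( 14 ), 3*sqrt( 2),  sqrt( 19), sqrt( 19 ),5 ] 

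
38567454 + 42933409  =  81500863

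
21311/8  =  2663+7/8 =2663.88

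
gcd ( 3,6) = 3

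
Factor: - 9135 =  - 3^2*5^1*7^1*29^1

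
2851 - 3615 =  - 764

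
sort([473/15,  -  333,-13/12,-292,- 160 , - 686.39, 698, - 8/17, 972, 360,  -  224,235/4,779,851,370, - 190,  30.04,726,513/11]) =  [  -  686.39, - 333, - 292, - 224, - 190,- 160, - 13/12, - 8/17,30.04,  473/15,513/11, 235/4,  360,370, 698,726 , 779,851,972]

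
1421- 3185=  - 1764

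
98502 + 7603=106105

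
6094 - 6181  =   - 87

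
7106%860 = 226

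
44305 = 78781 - 34476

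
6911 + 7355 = 14266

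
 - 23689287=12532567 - 36221854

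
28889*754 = 21782306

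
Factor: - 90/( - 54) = 5/3 = 3^(-1)*5^1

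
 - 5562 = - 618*9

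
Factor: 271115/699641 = 5^1*13^1 * 43^1*97^1*699641^(  -  1)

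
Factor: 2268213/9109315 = 3^1*5^ (  -  1)*173^ ( - 1 )*373^1*2027^1*10531^( - 1 )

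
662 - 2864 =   -  2202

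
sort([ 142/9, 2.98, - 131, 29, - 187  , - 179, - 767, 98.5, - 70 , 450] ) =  [ - 767 , - 187, - 179, - 131, - 70,2.98, 142/9, 29 , 98.5,450 ]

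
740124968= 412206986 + 327917982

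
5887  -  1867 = 4020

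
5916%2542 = 832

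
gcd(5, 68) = 1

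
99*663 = 65637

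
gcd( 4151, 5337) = 593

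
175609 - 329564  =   - 153955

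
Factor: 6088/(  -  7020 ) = -2^1*3^( - 3)*5^( - 1)*13^( - 1)*761^1= - 1522/1755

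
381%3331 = 381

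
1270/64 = 635/32 = 19.84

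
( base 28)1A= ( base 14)2A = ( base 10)38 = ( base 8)46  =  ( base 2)100110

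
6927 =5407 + 1520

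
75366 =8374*9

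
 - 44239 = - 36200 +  -8039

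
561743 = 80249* 7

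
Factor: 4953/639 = 3^(-1)*13^1*71^( - 1)*127^1 = 1651/213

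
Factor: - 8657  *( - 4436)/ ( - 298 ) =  - 19201226/149 = - 2^1*11^1 *149^ (  -  1 )*787^1*1109^1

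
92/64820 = 23/16205 =0.00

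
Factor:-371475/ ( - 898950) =381/922=   2^( - 1)*3^1*127^1* 461^(-1)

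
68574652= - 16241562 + 84816214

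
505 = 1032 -527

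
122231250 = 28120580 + 94110670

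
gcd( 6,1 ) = 1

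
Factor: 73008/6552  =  2^1*3^1 *7^( - 1 )*13^1 =78/7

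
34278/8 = 17139/4 = 4284.75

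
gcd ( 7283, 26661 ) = 1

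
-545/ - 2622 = 545/2622 = 0.21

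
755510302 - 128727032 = 626783270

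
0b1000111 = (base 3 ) 2122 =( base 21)38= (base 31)29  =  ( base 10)71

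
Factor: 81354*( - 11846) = - 963719484=- 2^2*3^1*7^1*13^1*149^1*5923^1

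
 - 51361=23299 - 74660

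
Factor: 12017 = 61^1*197^1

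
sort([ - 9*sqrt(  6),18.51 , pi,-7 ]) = [  -  9*sqrt( 6 ), - 7  ,  pi,18.51 ] 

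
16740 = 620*27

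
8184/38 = 4092/19 = 215.37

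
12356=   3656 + 8700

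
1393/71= 1393/71 = 19.62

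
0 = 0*64068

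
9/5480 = 9/5480  =  0.00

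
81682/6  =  13613 + 2/3 = 13613.67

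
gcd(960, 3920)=80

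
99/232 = 99/232 = 0.43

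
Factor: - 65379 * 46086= - 2^1*3^2*19^1*31^1 * 37^1 * 7681^1  =  - 3013056594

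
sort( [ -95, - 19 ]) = [ - 95 , - 19] 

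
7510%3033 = 1444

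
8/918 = 4/459 = 0.01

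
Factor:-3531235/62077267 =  - 5^1*7^(-2)*67^1*83^1 * 127^1*1266883^( - 1 )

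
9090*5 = 45450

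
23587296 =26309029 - 2721733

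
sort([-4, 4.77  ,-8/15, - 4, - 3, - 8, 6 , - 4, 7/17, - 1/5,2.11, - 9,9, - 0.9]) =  [ - 9, - 8,-4, - 4, - 4,-3, - 0.9, - 8/15, - 1/5,7/17,2.11, 4.77,6, 9]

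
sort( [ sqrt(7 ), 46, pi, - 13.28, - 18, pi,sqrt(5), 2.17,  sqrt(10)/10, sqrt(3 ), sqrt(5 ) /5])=[ - 18, - 13.28,sqrt(10 )/10,sqrt(5)/5,sqrt(3 ), 2.17,sqrt( 5 ), sqrt( 7 ), pi, pi,46]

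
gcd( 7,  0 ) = 7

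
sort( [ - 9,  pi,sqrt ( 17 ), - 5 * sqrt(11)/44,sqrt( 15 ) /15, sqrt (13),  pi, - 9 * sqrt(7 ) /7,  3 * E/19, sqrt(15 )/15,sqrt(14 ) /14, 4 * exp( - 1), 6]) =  [ - 9,-9*sqrt(7)/7,-5*sqrt(11)/44,  sqrt ( 15 ) /15, sqrt(15) /15,sqrt(14)/14,3*E/19,4 * exp(- 1 ),pi,  pi, sqrt (13), sqrt( 17), 6]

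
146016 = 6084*24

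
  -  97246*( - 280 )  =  27228880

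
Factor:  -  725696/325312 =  - 13^( - 1 )*29^1=- 29/13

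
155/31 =5 = 5.00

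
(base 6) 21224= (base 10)2896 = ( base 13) 141A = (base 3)10222021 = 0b101101010000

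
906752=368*2464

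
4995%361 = 302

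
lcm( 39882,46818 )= 1076814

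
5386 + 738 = 6124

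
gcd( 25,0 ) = 25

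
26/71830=13/35915 =0.00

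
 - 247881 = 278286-526167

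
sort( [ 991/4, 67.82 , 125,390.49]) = [ 67.82 , 125 , 991/4,390.49]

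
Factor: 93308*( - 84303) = - 2^2*3^2 * 17^1*19^1*29^1*23327^1 = - 7866144324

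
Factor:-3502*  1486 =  - 5203972 =-2^2 * 17^1 * 103^1*743^1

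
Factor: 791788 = 2^2 * 197947^1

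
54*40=2160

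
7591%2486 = 133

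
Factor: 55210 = 2^1 * 5^1*5521^1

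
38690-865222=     -  826532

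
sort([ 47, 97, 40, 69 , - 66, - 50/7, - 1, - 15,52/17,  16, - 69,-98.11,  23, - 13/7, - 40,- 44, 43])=[ - 98.11, - 69, - 66, - 44,  -  40 , - 15, - 50/7, - 13/7, - 1,  52/17,  16,  23,  40,43,47, 69 , 97 ] 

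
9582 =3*3194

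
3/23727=1/7909 = 0.00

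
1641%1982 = 1641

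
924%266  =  126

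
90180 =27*3340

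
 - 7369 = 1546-8915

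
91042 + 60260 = 151302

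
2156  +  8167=10323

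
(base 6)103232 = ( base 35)6XB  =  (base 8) 20504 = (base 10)8516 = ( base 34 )7CG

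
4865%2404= 57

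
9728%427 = 334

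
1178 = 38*31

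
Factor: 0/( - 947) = 0^1=0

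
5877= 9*653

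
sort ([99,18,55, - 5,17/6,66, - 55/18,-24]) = [ - 24, - 5, - 55/18,17/6,18 , 55,66,99 ] 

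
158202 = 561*282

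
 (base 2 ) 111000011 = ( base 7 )1213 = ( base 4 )13003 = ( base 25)I1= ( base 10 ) 451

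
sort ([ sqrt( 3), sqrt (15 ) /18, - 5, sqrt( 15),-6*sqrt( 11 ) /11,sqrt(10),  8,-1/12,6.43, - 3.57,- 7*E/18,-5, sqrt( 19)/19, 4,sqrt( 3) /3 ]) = [-5, - 5, - 3.57,-6*sqrt( 11 ) /11,- 7*E/18, - 1/12 , sqrt( 15)/18, sqrt( 19 ) /19,sqrt(3)/3,sqrt( 3 ), sqrt (10),sqrt(15),  4,6.43, 8]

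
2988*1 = 2988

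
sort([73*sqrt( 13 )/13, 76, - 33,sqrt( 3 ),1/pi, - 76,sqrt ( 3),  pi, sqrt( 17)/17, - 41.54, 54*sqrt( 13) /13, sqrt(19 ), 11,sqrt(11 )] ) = [ - 76 , - 41.54,  -  33, sqrt(17)/17, 1/pi, sqrt (3),sqrt( 3) , pi, sqrt( 11 ), sqrt(19),11,54*sqrt( 13 )/13,73*sqrt( 13)/13, 76]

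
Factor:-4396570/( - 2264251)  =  2^1*5^1*11^ ( - 1)*43^ ( - 1 )*139^1*3163^1*4787^( - 1 ) 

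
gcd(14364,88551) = 9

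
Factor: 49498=2^1 *24749^1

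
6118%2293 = 1532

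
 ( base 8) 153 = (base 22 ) 4j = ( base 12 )8b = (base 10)107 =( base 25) 47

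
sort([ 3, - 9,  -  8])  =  [- 9,-8 , 3]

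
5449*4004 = 21817796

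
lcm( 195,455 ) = 1365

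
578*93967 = 54312926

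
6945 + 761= 7706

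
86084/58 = 1484 + 6/29 = 1484.21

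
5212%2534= 144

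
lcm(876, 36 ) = 2628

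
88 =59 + 29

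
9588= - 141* ( - 68 )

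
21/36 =7/12= 0.58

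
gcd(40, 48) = 8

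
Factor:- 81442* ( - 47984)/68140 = 976978232/17035=2^3*5^(  -  1 ) * 43^1*947^1*2999^1 * 3407^( - 1)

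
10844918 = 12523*866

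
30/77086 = 15/38543 = 0.00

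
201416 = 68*2962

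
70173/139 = 70173/139=504.84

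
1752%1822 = 1752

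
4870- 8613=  - 3743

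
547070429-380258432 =166811997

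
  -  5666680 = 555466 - 6222146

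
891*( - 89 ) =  - 79299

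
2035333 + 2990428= 5025761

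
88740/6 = 14790 = 14790.00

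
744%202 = 138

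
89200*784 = 69932800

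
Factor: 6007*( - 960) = - 2^6 * 3^1*5^1*6007^1 = - 5766720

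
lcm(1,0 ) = 0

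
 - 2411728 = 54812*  ( - 44)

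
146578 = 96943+49635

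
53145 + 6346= 59491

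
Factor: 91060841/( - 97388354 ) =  - 2^(  -  1 )*7^( - 1)*23^1  *29^1*103^(-1)*67537^( - 1)*136523^1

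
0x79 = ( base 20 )61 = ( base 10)121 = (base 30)41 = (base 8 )171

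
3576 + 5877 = 9453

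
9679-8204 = 1475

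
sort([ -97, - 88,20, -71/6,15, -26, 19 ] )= [ - 97, - 88, - 26, - 71/6, 15,19, 20]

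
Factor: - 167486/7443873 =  - 2^1*3^( - 3)*11^1*23^1*331^1*275699^( - 1 )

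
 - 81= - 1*81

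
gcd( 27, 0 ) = 27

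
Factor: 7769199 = 3^1*283^1*9151^1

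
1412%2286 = 1412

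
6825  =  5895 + 930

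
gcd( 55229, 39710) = 1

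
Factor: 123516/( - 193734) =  - 146/229= -2^1* 73^1*229^( - 1 ) 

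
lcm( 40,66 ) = 1320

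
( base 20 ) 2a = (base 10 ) 50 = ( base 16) 32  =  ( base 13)3B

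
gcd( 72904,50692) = 4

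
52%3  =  1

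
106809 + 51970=158779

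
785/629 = 1+156/629 = 1.25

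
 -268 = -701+433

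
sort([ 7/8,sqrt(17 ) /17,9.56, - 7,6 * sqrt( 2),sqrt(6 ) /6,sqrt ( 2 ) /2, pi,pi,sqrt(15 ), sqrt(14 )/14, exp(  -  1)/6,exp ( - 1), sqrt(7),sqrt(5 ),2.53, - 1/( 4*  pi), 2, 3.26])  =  [ - 7, - 1/(4*pi), exp(- 1) /6,sqrt( 17) /17,sqrt(14)/14 , exp( - 1),sqrt( 6)/6, sqrt (2 ) /2,7/8,2,sqrt(5 ),2.53, sqrt(7),  pi, pi,3.26,sqrt(15 ),6*sqrt( 2 ), 9.56]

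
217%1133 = 217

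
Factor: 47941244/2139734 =2^1*13^2*70919^1*1069867^(-1) =23970622/1069867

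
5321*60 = 319260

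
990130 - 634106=356024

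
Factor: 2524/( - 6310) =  - 2/5 = -2^1*5^( - 1)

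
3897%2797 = 1100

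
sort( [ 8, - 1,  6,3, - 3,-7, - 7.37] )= [ - 7.37 , - 7, - 3, - 1,3,6 , 8]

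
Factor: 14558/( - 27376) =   -  251/472 = -2^( - 3 )*59^( - 1 ) *251^1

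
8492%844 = 52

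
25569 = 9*2841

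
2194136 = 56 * 39181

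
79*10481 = 827999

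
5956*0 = 0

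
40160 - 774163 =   -  734003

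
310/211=1  +  99/211 = 1.47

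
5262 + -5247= 15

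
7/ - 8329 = -1+8322/8329= - 0.00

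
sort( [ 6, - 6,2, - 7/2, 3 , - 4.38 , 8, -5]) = [-6,-5, - 4.38, - 7/2,2,3,6, 8]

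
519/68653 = 519/68653=0.01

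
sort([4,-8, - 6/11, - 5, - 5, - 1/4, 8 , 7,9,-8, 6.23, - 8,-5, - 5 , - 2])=[ - 8, - 8,-8, - 5, - 5 ,- 5 ,  -  5, - 2,-6/11, - 1/4  ,  4, 6.23,7, 8,9]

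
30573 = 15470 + 15103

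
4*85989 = 343956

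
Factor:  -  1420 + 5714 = 2^1*19^1*113^1 = 4294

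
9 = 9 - 0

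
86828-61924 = 24904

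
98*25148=2464504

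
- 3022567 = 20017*(  -  151)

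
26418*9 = 237762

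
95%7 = 4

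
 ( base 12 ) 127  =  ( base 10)175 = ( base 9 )214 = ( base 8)257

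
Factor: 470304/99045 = 2^5*5^ ( - 1)*23^1*31^( - 1)= 736/155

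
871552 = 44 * 19808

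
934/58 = 16 + 3/29 = 16.10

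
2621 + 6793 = 9414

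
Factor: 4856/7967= 2^3 * 31^( - 1 ) * 257^( - 1)*607^1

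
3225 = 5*645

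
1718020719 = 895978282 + 822042437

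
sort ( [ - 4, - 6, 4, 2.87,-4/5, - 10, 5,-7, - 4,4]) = [- 10, - 7, - 6,- 4,- 4,-4/5,  2.87,4,  4,5 ]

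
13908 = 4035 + 9873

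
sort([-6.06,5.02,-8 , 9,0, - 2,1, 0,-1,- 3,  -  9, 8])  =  [-9, - 8 , - 6.06,  -  3,-2,-1, 0,  0  ,  1,5.02, 8, 9]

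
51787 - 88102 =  - 36315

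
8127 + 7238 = 15365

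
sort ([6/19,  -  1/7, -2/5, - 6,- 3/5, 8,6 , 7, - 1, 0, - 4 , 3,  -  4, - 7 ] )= [-7,  -  6,  -  4, - 4,-1, - 3/5, - 2/5, - 1/7, 0,6/19, 3  ,  6,7, 8]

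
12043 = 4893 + 7150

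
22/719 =22/719  =  0.03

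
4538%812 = 478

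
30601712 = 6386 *4792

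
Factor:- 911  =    -  911^1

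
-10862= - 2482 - 8380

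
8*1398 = 11184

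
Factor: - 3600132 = - 2^2 * 3^1*43^1 * 6977^1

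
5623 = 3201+2422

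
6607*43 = 284101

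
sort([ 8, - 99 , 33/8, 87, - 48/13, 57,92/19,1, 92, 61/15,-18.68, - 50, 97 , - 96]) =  [ - 99, - 96, - 50,-18.68, - 48/13,1,61/15, 33/8, 92/19, 8 , 57 , 87, 92,97]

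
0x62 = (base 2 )1100010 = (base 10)98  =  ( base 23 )46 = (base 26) 3K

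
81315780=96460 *843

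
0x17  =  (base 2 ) 10111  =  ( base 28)N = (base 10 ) 23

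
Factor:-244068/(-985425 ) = 2^2*5^( -2)*7^ (-1)*11^1 * 43^2 * 1877^(- 1) = 81356/328475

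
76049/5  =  15209 + 4/5  =  15209.80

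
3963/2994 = 1321/998 = 1.32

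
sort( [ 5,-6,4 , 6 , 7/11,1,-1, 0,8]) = [ - 6 , - 1,0, 7/11,1, 4,5, 6, 8 ] 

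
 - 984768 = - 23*42816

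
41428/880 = 10357/220=47.08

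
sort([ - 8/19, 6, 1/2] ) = [ - 8/19, 1/2,  6 ]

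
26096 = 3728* 7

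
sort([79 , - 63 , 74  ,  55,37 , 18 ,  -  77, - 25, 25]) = [ - 77, - 63, - 25,18 , 25, 37,55,74, 79]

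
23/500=23/500 = 0.05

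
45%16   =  13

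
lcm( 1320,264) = 1320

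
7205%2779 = 1647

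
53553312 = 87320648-33767336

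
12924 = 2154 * 6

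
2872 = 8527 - 5655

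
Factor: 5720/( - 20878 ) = -2^2 *5^1*73^( - 1) = - 20/73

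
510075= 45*11335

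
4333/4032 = 619/576=1.07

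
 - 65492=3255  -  68747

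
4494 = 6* 749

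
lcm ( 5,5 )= 5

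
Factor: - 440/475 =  - 88/95 = -2^3 *5^( - 1) * 11^1*19^(-1)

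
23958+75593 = 99551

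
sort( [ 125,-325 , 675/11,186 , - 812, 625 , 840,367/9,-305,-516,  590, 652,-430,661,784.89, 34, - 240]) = [-812,  -  516,-430, - 325, - 305, - 240, 34,367/9,  675/11 , 125 , 186,590, 625,  652,661,784.89 , 840] 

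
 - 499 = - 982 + 483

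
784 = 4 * 196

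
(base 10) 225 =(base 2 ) 11100001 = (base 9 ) 270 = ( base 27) 89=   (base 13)144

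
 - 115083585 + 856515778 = 741432193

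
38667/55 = 703 + 2/55 = 703.04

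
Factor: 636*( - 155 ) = - 98580 = - 2^2*3^1* 5^1 * 31^1*53^1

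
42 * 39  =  1638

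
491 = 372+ 119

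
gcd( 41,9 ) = 1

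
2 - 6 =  - 4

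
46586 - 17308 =29278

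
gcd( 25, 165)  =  5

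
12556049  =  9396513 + 3159536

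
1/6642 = 1/6642 = 0.00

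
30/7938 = 5/1323 = 0.00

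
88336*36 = 3180096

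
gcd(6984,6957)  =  9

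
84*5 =420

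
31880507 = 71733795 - 39853288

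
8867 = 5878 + 2989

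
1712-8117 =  - 6405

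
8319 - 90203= - 81884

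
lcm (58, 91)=5278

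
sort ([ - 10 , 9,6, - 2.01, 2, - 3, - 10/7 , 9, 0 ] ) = [ - 10, -3,-2.01 , - 10/7, 0 , 2, 6, 9 , 9] 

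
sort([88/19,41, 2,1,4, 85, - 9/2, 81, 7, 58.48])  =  [ - 9/2,1 , 2, 4,88/19,7 , 41,58.48,81,85]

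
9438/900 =1573/150 = 10.49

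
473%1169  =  473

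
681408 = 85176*8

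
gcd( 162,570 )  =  6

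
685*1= 685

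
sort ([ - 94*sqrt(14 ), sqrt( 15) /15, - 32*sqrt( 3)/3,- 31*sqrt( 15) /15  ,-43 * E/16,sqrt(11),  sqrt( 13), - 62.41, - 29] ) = [ - 94*sqrt(14), - 62.41, - 29, - 32*sqrt( 3 )/3, - 31*sqrt ( 15 ) /15, - 43* E/16,sqrt( 15)/15,sqrt(11 ),sqrt( 13 )] 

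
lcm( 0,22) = 0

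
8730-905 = 7825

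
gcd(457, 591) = 1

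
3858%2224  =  1634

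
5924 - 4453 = 1471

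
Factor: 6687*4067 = 27196029 = 3^2*7^2*83^1*743^1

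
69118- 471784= -402666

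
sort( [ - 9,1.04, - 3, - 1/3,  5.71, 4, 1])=[  -  9, - 3, - 1/3,1, 1.04,  4, 5.71]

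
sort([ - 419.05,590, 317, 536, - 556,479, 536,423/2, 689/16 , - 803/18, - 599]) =[ - 599, - 556, - 419.05,-803/18, 689/16, 423/2,  317, 479 , 536,536,590]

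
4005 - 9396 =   -  5391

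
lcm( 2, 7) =14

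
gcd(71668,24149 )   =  779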